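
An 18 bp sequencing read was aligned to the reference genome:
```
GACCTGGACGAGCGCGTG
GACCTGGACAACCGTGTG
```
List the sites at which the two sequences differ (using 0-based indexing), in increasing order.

Scanning 0-based: 9: G/A; 11: G/C; 14: C/T.

9, 11, 14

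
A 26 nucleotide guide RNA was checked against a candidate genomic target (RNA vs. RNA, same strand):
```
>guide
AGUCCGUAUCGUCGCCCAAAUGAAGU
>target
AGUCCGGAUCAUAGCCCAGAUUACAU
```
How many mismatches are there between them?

7

The sequences differ at positions 7, 11, 13, 19, 22, 24, 25 (1-based) — 7 in total.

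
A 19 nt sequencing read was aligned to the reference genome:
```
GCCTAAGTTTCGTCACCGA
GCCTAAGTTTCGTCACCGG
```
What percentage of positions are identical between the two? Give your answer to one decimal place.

94.7%

Mismatch at position 19 (1-based): 1 of 19.
Identical positions: 18/19 = 94.74% → 94.7%.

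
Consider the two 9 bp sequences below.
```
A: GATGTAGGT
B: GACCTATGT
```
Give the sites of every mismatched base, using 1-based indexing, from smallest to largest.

Scanning 1-based: 3: T/C; 4: G/C; 7: G/T.

3, 4, 7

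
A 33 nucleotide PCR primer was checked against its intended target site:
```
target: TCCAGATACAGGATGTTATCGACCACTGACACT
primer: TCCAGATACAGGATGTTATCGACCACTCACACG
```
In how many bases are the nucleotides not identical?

Mismatches (1-based): base 28: G→C; base 33: T→G.

2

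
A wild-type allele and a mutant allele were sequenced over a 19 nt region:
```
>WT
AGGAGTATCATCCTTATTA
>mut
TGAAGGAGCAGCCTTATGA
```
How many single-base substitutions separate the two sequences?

Mismatches (1-based): position 1: A→T; position 3: G→A; position 6: T→G; position 8: T→G; position 11: T→G; position 18: T→G.

6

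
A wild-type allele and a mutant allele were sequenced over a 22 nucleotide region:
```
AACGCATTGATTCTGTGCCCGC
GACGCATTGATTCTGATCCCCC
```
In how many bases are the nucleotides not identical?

4

Comparing position by position, 4 bases differ: 1 (A/G), 16 (T/A), 17 (G/T), 21 (G/C).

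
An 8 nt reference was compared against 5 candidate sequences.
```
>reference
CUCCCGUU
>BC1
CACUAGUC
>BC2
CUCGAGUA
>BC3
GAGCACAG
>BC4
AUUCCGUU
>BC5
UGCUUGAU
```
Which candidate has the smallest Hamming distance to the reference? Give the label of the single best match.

BC1 differs at 4 sites; BC2 differs at 3 sites; BC3 differs at 7 sites; BC4 differs at 2 sites; BC5 differs at 5 sites. The closest is BC4.

BC4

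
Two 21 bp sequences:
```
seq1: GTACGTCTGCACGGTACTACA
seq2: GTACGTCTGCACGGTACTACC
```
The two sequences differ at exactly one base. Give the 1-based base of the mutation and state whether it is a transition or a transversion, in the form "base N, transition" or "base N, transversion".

base 21, transversion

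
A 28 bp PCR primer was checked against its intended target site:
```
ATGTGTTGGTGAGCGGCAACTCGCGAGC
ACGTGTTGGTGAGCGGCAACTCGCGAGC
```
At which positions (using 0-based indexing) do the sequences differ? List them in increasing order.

1

Scanning 0-based: 1: T/C.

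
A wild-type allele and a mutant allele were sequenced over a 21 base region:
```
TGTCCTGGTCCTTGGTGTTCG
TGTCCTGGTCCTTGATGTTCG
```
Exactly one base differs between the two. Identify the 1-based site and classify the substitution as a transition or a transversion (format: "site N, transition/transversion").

The sequences differ only at site 15: G→A (purine→purine), a transition.

site 15, transition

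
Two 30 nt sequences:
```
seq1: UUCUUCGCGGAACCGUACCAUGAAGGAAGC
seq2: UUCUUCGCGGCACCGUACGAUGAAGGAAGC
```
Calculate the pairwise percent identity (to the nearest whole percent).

93%

2 positions differ (11, 19), so 28 of 30 match: 28/30 = 93.33%.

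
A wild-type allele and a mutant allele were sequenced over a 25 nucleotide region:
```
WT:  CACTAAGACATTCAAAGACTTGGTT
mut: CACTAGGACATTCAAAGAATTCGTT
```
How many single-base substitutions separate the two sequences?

3

The sequences differ at sites 6, 19, 22 (1-based) — 3 in total.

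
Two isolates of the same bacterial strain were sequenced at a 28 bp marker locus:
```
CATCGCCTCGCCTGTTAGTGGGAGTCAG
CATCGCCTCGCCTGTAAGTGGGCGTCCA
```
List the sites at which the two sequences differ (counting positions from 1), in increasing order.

Scanning 1-based: 16: T/A; 23: A/C; 27: A/C; 28: G/A.

16, 23, 27, 28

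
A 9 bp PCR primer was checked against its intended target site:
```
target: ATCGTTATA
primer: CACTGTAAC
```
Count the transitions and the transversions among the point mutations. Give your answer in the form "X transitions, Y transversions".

Mismatches (1-based):
site 1: A→C (purine→pyrimidine, transversion)
site 2: T→A (pyrimidine→purine, transversion)
site 4: G→T (purine→pyrimidine, transversion)
site 5: T→G (pyrimidine→purine, transversion)
site 8: T→A (pyrimidine→purine, transversion)
site 9: A→C (purine→pyrimidine, transversion)

0 transitions, 6 transversions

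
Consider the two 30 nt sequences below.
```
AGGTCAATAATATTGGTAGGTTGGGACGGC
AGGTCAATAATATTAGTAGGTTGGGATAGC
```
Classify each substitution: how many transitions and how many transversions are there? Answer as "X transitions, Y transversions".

Mismatches (1-based):
site 15: G→A (purine→purine, transition)
site 27: C→T (pyrimidine→pyrimidine, transition)
site 28: G→A (purine→purine, transition)

3 transitions, 0 transversions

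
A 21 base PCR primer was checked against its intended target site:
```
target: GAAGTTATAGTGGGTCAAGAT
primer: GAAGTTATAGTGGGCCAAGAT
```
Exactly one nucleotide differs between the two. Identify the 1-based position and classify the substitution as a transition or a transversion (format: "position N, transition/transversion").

position 15, transition

The sequences differ only at position 15: T→C (pyrimidine→pyrimidine), a transition.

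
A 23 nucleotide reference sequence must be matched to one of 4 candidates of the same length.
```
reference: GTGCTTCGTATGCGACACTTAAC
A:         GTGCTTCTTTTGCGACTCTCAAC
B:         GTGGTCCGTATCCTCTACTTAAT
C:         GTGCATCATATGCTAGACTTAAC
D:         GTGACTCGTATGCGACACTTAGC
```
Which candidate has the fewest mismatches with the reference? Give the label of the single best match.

D

Hamming distances to reference — A: 4; B: 7; C: 4; D: 3.
Smallest is D with 3 mismatches.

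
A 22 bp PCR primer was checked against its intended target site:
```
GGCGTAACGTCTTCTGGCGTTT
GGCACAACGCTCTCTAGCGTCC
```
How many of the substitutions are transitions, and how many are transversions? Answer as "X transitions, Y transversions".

8 transitions, 0 transversions

Mismatches (1-based):
site 4: G→A (purine→purine, transition)
site 5: T→C (pyrimidine→pyrimidine, transition)
site 10: T→C (pyrimidine→pyrimidine, transition)
site 11: C→T (pyrimidine→pyrimidine, transition)
site 12: T→C (pyrimidine→pyrimidine, transition)
site 16: G→A (purine→purine, transition)
site 21: T→C (pyrimidine→pyrimidine, transition)
site 22: T→C (pyrimidine→pyrimidine, transition)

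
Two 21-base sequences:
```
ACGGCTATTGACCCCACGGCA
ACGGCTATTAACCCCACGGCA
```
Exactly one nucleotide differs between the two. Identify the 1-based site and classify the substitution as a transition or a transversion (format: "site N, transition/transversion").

The sequences differ only at site 10: G→A (purine→purine), a transition.

site 10, transition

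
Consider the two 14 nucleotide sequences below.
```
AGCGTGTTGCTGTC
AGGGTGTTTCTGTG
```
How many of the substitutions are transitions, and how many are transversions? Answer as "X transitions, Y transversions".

Mismatches (1-based):
site 3: C→G (pyrimidine→purine, transversion)
site 9: G→T (purine→pyrimidine, transversion)
site 14: C→G (pyrimidine→purine, transversion)

0 transitions, 3 transversions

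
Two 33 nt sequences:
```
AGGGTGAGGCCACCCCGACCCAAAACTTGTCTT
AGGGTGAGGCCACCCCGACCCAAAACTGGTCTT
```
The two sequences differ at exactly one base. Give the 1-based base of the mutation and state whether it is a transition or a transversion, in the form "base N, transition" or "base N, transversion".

base 28, transversion

Base 28 changes T→G. T is a pyrimidine and G is a purine, so this is a transversion.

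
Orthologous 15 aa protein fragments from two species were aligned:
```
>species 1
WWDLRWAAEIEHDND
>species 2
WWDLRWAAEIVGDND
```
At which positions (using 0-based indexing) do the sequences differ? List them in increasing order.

10, 11

Differences at position 10 (E→V), position 11 (H→G).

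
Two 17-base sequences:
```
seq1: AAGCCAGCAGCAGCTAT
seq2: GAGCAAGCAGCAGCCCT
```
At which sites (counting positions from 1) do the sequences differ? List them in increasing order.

Differences at site 1 (A→G), site 5 (C→A), site 15 (T→C), site 16 (A→C).

1, 5, 15, 16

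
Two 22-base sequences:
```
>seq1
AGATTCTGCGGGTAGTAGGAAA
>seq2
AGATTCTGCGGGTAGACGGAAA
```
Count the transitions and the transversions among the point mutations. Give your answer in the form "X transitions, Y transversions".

0 transitions, 2 transversions

Transitions (purine↔purine or pyrimidine↔pyrimidine): none.
Transversions (purine↔pyrimidine): 16 T→A, 17 A→C.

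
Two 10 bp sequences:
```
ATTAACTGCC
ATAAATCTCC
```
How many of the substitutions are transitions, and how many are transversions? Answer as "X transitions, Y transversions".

Mismatches (1-based):
position 3: T→A (pyrimidine→purine, transversion)
position 6: C→T (pyrimidine→pyrimidine, transition)
position 7: T→C (pyrimidine→pyrimidine, transition)
position 8: G→T (purine→pyrimidine, transversion)

2 transitions, 2 transversions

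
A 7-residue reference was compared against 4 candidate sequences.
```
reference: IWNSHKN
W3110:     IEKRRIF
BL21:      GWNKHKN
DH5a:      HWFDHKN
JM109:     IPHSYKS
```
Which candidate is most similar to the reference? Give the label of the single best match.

W3110 differs at 6 residues; BL21 differs at 2 residues; DH5a differs at 3 residues; JM109 differs at 4 residues. The closest is BL21.

BL21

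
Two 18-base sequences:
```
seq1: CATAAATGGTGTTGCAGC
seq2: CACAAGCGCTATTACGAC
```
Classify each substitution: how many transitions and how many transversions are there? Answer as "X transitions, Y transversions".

7 transitions, 1 transversion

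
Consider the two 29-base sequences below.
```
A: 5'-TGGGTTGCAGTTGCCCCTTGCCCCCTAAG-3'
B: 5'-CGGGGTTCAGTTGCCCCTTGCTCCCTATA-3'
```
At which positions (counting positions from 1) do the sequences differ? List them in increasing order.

1, 5, 7, 22, 28, 29

Scanning 1-based: 1: T/C; 5: T/G; 7: G/T; 22: C/T; 28: A/T; 29: G/A.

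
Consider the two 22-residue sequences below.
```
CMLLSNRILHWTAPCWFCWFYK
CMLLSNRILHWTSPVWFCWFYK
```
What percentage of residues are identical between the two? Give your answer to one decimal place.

90.9%

Mismatches at positions 13, 15 (1-based): 2 of 22.
Identical positions: 20/22 = 90.91% → 90.9%.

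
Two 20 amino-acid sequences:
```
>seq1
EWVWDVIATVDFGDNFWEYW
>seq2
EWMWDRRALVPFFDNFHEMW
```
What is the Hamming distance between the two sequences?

8

The sequences differ at residues 3, 6, 7, 9, 11, 13, 17, 19 (1-based) — 8 in total.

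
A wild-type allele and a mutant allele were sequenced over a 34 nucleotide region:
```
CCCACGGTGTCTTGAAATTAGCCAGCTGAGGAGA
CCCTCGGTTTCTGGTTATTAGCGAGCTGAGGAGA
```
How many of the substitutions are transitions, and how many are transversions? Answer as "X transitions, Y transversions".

0 transitions, 6 transversions

Mismatches (1-based):
position 4: A→T (purine→pyrimidine, transversion)
position 9: G→T (purine→pyrimidine, transversion)
position 13: T→G (pyrimidine→purine, transversion)
position 15: A→T (purine→pyrimidine, transversion)
position 16: A→T (purine→pyrimidine, transversion)
position 23: C→G (pyrimidine→purine, transversion)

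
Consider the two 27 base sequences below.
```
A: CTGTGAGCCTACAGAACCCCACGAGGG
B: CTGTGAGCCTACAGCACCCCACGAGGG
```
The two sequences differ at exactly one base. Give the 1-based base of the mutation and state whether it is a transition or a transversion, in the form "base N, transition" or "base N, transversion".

The sequences differ only at base 15: A→C (purine→pyrimidine), a transversion.

base 15, transversion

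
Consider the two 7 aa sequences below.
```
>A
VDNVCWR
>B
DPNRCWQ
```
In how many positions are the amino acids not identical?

Comparing position by position, 4 positions differ: 1 (V/D), 2 (D/P), 4 (V/R), 7 (R/Q).

4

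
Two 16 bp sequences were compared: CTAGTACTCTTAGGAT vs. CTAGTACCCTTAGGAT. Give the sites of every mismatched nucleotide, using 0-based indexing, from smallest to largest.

Scanning 0-based: 7: T/C.

7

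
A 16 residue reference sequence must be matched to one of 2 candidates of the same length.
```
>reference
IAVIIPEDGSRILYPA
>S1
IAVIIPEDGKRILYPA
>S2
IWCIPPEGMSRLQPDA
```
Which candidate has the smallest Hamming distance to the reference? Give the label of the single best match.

Hamming distances to reference — S1: 1; S2: 9.
Smallest is S1 with 1 mismatch.

S1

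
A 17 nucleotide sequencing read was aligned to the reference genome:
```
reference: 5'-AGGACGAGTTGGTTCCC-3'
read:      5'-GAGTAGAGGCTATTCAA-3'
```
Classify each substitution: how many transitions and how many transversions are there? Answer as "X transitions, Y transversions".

4 transitions, 6 transversions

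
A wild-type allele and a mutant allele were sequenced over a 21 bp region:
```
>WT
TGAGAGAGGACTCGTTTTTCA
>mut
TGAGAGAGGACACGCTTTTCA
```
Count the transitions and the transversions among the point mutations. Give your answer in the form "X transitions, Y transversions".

1 transition, 1 transversion

Transitions (purine↔purine or pyrimidine↔pyrimidine): 15 T→C.
Transversions (purine↔pyrimidine): 12 T→A.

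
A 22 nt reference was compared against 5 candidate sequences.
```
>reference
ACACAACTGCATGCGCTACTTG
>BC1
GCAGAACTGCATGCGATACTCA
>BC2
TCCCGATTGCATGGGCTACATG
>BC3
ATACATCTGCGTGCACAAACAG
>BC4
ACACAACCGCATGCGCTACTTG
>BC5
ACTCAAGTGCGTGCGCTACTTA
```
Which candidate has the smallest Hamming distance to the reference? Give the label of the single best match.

BC1 differs at 5 positions; BC2 differs at 6 positions; BC3 differs at 8 positions; BC4 differs at 1 position; BC5 differs at 4 positions. The closest is BC4.

BC4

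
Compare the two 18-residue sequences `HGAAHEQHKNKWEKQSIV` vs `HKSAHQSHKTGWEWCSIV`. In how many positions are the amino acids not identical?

8

Comparing position by position, 8 positions differ: 2 (G/K), 3 (A/S), 6 (E/Q), 7 (Q/S), 10 (N/T), 11 (K/G), 14 (K/W), 15 (Q/C).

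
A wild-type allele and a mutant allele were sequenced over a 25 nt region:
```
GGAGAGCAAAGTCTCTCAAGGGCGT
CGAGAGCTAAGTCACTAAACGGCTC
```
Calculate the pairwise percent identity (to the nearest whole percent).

Mismatches at positions 1, 8, 14, 17, 20, 24, 25 (1-based): 7 of 25.
Identical positions: 18/25 = 72% → 72%.

72%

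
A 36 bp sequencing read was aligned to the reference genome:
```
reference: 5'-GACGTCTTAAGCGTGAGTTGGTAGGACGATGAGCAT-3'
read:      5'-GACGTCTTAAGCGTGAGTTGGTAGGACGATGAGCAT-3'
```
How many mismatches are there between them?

0

The two sequences are identical at every position.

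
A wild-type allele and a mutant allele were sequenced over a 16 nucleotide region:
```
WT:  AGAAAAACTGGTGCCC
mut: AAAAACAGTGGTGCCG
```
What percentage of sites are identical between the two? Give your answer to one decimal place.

75.0%

4 positions differ (2, 6, 8, 16), so 12 of 16 match: 12/16 = 75%.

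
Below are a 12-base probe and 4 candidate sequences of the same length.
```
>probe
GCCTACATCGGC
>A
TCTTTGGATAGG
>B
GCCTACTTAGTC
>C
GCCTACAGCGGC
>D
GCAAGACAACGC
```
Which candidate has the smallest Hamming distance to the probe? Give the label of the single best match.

Hamming distances to probe — A: 9; B: 3; C: 1; D: 8.
Smallest is C with 1 mismatch.

C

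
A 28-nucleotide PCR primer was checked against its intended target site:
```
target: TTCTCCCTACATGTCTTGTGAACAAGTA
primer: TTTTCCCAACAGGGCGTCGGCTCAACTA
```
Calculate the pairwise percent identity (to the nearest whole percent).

10 positions differ (3, 8, 12, 14, 16, 18, 19, 21, 22, 26), so 18 of 28 match: 18/28 = 64.29%.

64%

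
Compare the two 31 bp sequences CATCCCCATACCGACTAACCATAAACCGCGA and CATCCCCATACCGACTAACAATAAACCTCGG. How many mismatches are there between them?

3

The sequences differ at bases 20, 28, 31 (1-based) — 3 in total.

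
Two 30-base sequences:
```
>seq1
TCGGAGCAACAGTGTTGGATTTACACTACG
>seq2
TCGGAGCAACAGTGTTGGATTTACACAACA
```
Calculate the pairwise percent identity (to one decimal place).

93.3%

2 positions differ (27, 30), so 28 of 30 match: 28/30 = 93.33%.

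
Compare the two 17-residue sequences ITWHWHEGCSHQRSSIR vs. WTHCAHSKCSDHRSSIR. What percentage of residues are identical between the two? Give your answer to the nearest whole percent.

Mismatches at positions 1, 3, 4, 5, 7, 8, 11, 12 (1-based): 8 of 17.
Identical positions: 9/17 = 52.94% → 53%.

53%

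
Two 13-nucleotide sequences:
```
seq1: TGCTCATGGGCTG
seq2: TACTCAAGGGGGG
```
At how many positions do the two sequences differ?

4

Comparing position by position, 4 positions differ: 2 (G/A), 7 (T/A), 11 (C/G), 12 (T/G).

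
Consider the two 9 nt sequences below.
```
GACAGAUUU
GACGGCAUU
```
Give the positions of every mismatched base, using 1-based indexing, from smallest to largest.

Differences at position 4 (A→G), position 6 (A→C), position 7 (U→A).

4, 6, 7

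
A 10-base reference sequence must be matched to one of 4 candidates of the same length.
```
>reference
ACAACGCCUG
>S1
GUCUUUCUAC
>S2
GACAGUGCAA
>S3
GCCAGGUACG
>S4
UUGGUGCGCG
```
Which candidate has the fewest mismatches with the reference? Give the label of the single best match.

Hamming distances to reference — S1: 9; S2: 8; S3: 6; S4: 7.
Smallest is S3 with 6 mismatches.

S3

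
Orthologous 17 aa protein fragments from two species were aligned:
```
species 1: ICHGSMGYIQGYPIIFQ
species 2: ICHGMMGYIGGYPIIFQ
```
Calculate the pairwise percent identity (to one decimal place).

2 positions differ (5, 10), so 15 of 17 match: 15/17 = 88.24%.

88.2%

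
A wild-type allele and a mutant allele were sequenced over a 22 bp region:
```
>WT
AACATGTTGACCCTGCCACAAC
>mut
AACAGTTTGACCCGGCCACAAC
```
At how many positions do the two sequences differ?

Comparing position by position, 3 positions differ: 5 (T/G), 6 (G/T), 14 (T/G).

3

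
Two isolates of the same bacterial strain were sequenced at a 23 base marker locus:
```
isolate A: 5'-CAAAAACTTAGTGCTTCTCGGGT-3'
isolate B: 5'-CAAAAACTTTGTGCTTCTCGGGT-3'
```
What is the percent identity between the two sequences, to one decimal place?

95.7%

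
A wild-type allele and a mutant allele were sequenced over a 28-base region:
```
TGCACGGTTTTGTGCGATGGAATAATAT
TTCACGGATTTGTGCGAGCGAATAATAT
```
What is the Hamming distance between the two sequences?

4

The sequences differ at bases 2, 8, 18, 19 (1-based) — 4 in total.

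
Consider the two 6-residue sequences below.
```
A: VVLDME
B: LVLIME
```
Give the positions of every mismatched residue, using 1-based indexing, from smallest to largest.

Differences at position 1 (V→L), position 4 (D→I).

1, 4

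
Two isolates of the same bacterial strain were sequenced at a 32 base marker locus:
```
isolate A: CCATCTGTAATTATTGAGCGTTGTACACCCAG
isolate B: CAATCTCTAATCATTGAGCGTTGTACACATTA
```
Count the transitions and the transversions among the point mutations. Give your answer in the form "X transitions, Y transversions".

3 transitions, 4 transversions

Mismatches (1-based):
base 2: C→A (pyrimidine→purine, transversion)
base 7: G→C (purine→pyrimidine, transversion)
base 12: T→C (pyrimidine→pyrimidine, transition)
base 29: C→A (pyrimidine→purine, transversion)
base 30: C→T (pyrimidine→pyrimidine, transition)
base 31: A→T (purine→pyrimidine, transversion)
base 32: G→A (purine→purine, transition)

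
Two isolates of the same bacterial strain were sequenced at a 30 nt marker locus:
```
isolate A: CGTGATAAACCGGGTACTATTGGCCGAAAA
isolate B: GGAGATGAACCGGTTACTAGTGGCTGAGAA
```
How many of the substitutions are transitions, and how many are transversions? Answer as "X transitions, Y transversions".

3 transitions, 4 transversions

Mismatches (1-based):
site 1: C→G (pyrimidine→purine, transversion)
site 3: T→A (pyrimidine→purine, transversion)
site 7: A→G (purine→purine, transition)
site 14: G→T (purine→pyrimidine, transversion)
site 20: T→G (pyrimidine→purine, transversion)
site 25: C→T (pyrimidine→pyrimidine, transition)
site 28: A→G (purine→purine, transition)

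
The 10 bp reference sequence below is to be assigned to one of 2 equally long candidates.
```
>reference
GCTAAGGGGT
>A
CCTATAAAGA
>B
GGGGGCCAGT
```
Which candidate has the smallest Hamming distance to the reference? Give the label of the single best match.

A

Hamming distances to reference — A: 6; B: 7.
Smallest is A with 6 mismatches.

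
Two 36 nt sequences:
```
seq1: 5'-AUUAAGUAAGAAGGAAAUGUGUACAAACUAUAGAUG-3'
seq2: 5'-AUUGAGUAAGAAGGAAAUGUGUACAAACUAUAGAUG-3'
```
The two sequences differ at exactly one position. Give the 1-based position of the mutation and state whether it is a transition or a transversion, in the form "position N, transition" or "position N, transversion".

The sequences differ only at position 4: A→G (purine→purine), a transition.

position 4, transition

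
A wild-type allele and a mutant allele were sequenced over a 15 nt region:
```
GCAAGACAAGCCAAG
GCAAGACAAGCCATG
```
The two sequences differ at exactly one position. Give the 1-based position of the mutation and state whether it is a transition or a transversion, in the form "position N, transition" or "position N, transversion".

position 14, transversion

The sequences differ only at position 14: A→T (purine→pyrimidine), a transversion.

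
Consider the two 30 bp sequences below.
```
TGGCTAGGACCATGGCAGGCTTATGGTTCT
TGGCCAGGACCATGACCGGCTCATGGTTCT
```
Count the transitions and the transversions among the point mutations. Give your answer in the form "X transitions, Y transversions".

3 transitions, 1 transversion

Mismatches (1-based):
site 5: T→C (pyrimidine→pyrimidine, transition)
site 15: G→A (purine→purine, transition)
site 17: A→C (purine→pyrimidine, transversion)
site 22: T→C (pyrimidine→pyrimidine, transition)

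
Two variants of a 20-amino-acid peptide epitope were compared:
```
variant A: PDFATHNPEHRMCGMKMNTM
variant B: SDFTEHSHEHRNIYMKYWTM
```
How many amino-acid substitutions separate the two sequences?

10

The sequences differ at positions 1, 4, 5, 7, 8, 12, 13, 14, 17, 18 (1-based) — 10 in total.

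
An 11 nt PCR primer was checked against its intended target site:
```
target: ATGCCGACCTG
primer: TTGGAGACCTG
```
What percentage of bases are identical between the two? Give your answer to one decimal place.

72.7%

Mismatches at positions 1, 4, 5 (1-based): 3 of 11.
Identical positions: 8/11 = 72.73% → 72.7%.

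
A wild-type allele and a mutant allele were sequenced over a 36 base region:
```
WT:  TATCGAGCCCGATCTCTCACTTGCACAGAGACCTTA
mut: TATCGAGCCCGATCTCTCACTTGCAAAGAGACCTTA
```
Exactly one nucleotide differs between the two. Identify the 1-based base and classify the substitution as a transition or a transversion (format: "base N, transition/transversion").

base 26, transversion

Base 26 changes C→A. C is a pyrimidine and A is a purine, so this is a transversion.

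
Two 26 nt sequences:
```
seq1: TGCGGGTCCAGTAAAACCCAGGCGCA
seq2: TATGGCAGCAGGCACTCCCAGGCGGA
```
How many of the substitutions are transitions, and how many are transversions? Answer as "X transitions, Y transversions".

Transitions (purine↔purine or pyrimidine↔pyrimidine): 2 G→A, 3 C→T.
Transversions (purine↔pyrimidine): 6 G→C, 7 T→A, 8 C→G, 12 T→G, 13 A→C, 15 A→C, 16 A→T, 25 C→G.

2 transitions, 8 transversions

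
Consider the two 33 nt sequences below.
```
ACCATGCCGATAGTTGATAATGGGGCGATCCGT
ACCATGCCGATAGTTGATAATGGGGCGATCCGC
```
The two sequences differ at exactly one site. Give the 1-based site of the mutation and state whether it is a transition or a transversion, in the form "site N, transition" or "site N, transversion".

Site 33 changes T→C. T is a pyrimidine and C is a pyrimidine, so this is a transition.

site 33, transition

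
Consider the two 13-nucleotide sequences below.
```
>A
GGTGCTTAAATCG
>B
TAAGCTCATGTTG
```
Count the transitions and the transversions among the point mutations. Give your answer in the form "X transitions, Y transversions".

4 transitions, 3 transversions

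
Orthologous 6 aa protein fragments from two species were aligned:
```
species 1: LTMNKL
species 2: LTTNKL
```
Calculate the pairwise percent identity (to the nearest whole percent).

1 position differs (3), so 5 of 6 match: 5/6 = 83.33%.

83%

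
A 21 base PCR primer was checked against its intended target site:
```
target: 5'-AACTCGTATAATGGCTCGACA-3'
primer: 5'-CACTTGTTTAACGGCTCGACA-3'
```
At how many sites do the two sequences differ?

Mismatches (1-based): site 1: A→C; site 5: C→T; site 8: A→T; site 12: T→C.

4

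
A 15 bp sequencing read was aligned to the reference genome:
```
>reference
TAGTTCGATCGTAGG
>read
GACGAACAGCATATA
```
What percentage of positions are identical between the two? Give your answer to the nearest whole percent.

33%

Mismatches at positions 1, 3, 4, 5, 6, 7, 9, 11, 14, 15 (1-based): 10 of 15.
Identical positions: 5/15 = 33.33% → 33%.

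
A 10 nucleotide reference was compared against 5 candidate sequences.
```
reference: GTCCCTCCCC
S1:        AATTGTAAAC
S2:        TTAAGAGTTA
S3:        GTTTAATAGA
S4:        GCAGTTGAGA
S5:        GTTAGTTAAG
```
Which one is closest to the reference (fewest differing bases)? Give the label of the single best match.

S1 differs at 8 bases; S2 differs at 9 bases; S3 differs at 8 bases; S4 differs at 8 bases; S5 differs at 7 bases. The closest is S5.

S5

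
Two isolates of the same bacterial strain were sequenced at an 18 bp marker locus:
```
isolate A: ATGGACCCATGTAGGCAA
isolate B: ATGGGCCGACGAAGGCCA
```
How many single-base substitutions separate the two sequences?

5

The sequences differ at positions 5, 8, 10, 12, 17 (1-based) — 5 in total.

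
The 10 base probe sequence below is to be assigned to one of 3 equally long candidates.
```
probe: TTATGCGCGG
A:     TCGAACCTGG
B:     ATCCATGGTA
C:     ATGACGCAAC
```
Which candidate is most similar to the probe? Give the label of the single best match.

A

Hamming distances to probe — A: 6; B: 8; C: 9.
Smallest is A with 6 mismatches.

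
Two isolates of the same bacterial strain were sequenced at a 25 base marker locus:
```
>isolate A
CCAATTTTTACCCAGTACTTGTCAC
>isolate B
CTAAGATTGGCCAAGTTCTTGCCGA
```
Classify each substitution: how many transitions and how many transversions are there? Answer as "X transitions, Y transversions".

4 transitions, 6 transversions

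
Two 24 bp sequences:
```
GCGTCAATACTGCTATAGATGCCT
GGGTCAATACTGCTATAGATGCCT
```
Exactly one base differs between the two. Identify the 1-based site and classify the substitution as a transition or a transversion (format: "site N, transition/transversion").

The sequences differ only at site 2: C→G (pyrimidine→purine), a transversion.

site 2, transversion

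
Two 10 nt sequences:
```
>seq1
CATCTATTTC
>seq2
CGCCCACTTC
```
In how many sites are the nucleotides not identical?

4

The sequences differ at sites 2, 3, 5, 7 (1-based) — 4 in total.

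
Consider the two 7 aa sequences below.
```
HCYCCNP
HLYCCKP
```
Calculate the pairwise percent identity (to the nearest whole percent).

71%

Mismatches at positions 2, 6 (1-based): 2 of 7.
Identical positions: 5/7 = 71.43% → 71%.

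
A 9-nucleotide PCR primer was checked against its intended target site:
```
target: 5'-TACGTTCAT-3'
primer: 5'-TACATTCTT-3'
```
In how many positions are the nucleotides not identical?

Mismatches (1-based): position 4: G→A; position 8: A→T.

2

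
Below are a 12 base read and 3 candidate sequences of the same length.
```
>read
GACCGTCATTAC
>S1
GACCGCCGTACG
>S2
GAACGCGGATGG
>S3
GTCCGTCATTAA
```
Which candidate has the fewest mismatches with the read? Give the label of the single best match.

S3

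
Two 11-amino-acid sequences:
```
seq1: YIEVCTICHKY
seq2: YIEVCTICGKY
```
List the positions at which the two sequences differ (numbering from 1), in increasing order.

Scanning 1-based: 9: H/G.

9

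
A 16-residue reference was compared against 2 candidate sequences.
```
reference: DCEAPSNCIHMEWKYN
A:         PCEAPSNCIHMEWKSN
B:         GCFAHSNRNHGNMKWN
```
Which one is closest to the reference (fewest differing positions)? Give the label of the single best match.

A

A differs at 2 positions; B differs at 9 positions. The closest is A.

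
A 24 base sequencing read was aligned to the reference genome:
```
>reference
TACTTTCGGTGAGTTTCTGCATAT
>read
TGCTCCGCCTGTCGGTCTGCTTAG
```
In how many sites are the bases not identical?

12

The sequences differ at sites 2, 5, 6, 7, 8, 9, 12, 13, 14, 15, 21, 24 (1-based) — 12 in total.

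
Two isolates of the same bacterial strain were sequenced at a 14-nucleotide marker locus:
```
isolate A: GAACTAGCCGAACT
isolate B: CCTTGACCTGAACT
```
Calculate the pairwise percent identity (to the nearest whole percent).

50%

Mismatches at positions 1, 2, 3, 4, 5, 7, 9 (1-based): 7 of 14.
Identical positions: 7/14 = 50% → 50%.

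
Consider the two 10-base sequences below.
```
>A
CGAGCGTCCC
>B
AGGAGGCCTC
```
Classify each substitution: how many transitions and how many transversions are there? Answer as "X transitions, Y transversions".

4 transitions, 2 transversions

Transitions (purine↔purine or pyrimidine↔pyrimidine): 3 A→G, 4 G→A, 7 T→C, 9 C→T.
Transversions (purine↔pyrimidine): 1 C→A, 5 C→G.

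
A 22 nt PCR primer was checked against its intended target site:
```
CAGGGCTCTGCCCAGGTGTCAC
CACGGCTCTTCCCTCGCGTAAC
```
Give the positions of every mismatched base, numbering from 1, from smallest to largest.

Differences at position 3 (G→C), position 10 (G→T), position 14 (A→T), position 15 (G→C), position 17 (T→C), position 20 (C→A).

3, 10, 14, 15, 17, 20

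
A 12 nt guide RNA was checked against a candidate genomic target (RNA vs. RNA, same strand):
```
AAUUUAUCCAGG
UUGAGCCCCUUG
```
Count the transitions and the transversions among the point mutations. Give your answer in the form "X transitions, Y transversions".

1 transition, 8 transversions

Mismatches (1-based):
base 1: A→U (purine→pyrimidine, transversion)
base 2: A→U (purine→pyrimidine, transversion)
base 3: U→G (pyrimidine→purine, transversion)
base 4: U→A (pyrimidine→purine, transversion)
base 5: U→G (pyrimidine→purine, transversion)
base 6: A→C (purine→pyrimidine, transversion)
base 7: U→C (pyrimidine→pyrimidine, transition)
base 10: A→U (purine→pyrimidine, transversion)
base 11: G→U (purine→pyrimidine, transversion)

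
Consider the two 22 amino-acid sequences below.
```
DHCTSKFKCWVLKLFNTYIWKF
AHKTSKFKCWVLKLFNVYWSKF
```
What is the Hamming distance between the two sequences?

Comparing position by position, 5 residues differ: 1 (D/A), 3 (C/K), 17 (T/V), 19 (I/W), 20 (W/S).

5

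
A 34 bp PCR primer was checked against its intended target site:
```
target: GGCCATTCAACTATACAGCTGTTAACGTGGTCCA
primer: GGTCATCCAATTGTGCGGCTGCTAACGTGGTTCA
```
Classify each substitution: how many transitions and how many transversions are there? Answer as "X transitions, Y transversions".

Transitions (purine↔purine or pyrimidine↔pyrimidine): 3 C→T, 7 T→C, 11 C→T, 13 A→G, 15 A→G, 17 A→G, 22 T→C, 32 C→T.
Transversions (purine↔pyrimidine): none.

8 transitions, 0 transversions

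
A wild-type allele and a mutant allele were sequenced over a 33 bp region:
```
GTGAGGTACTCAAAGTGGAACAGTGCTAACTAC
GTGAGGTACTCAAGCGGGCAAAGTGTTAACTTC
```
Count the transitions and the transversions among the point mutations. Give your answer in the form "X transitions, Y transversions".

Transitions (purine↔purine or pyrimidine↔pyrimidine): 14 A→G, 26 C→T.
Transversions (purine↔pyrimidine): 15 G→C, 16 T→G, 19 A→C, 21 C→A, 32 A→T.

2 transitions, 5 transversions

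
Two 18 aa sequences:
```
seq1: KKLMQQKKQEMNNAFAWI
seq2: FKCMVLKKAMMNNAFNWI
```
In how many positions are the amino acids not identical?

7

Comparing position by position, 7 positions differ: 1 (K/F), 3 (L/C), 5 (Q/V), 6 (Q/L), 9 (Q/A), 10 (E/M), 16 (A/N).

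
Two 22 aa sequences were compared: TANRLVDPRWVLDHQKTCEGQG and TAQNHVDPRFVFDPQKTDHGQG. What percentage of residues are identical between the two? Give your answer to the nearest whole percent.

Mismatches at positions 3, 4, 5, 10, 12, 14, 18, 19 (1-based): 8 of 22.
Identical positions: 14/22 = 63.64% → 64%.

64%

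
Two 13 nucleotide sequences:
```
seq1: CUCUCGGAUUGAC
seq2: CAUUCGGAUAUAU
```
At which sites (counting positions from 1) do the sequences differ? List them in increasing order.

2, 3, 10, 11, 13

Differences at site 2 (U→A), site 3 (C→U), site 10 (U→A), site 11 (G→U), site 13 (C→U).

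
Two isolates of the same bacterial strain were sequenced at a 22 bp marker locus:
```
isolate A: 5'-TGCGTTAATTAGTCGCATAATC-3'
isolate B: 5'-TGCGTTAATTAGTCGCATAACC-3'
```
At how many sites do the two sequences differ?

1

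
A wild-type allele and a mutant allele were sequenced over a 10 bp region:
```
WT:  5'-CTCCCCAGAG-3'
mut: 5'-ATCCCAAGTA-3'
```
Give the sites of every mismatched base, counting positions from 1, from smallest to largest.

Scanning 1-based: 1: C/A; 6: C/A; 9: A/T; 10: G/A.

1, 6, 9, 10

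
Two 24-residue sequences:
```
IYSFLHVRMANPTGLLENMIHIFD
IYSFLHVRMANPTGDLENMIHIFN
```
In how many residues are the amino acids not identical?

2

Comparing position by position, 2 residues differ: 15 (L/D), 24 (D/N).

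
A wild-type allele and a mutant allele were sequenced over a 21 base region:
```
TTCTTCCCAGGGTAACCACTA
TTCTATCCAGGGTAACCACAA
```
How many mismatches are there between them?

3

The sequences differ at sites 5, 6, 20 (1-based) — 3 in total.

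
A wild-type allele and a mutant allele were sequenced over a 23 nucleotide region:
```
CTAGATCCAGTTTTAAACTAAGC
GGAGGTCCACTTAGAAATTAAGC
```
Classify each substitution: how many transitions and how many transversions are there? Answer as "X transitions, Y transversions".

2 transitions, 5 transversions

Transitions (purine↔purine or pyrimidine↔pyrimidine): 5 A→G, 18 C→T.
Transversions (purine↔pyrimidine): 1 C→G, 2 T→G, 10 G→C, 13 T→A, 14 T→G.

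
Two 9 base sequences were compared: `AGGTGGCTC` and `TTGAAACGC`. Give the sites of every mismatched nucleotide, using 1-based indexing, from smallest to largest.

Differences at site 1 (A→T), site 2 (G→T), site 4 (T→A), site 5 (G→A), site 6 (G→A), site 8 (T→G).

1, 2, 4, 5, 6, 8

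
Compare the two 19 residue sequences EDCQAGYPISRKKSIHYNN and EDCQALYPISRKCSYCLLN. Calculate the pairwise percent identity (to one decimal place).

Mismatches at positions 6, 13, 15, 16, 17, 18 (1-based): 6 of 19.
Identical positions: 13/19 = 68.42% → 68.4%.

68.4%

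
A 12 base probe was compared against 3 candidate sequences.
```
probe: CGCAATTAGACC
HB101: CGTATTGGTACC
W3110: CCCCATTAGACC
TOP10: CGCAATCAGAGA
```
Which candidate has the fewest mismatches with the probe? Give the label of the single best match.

HB101 differs at 5 bases; W3110 differs at 2 bases; TOP10 differs at 3 bases. The closest is W3110.

W3110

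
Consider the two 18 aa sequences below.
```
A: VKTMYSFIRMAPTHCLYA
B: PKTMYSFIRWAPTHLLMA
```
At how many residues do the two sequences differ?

Comparing position by position, 4 residues differ: 1 (V/P), 10 (M/W), 15 (C/L), 17 (Y/M).

4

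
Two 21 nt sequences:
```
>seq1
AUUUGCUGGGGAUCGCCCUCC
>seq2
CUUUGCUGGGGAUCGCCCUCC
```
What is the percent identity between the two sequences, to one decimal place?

Mismatch at position 1 (1-based): 1 of 21.
Identical positions: 20/21 = 95.24% → 95.2%.

95.2%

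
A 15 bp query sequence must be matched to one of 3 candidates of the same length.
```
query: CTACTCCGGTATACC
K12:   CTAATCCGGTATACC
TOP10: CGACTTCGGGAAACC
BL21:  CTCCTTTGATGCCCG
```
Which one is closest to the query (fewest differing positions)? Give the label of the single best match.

K12

Hamming distances to query — K12: 1; TOP10: 4; BL21: 8.
Smallest is K12 with 1 mismatch.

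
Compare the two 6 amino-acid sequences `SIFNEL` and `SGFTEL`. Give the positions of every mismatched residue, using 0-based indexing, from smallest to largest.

1, 3

Differences at position 1 (I→G), position 3 (N→T).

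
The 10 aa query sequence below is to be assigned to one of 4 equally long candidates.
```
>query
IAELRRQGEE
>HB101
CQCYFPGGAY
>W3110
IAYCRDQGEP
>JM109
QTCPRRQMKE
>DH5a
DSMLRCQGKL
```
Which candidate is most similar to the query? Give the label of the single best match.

Hamming distances to query — HB101: 9; W3110: 4; JM109: 6; DH5a: 6.
Smallest is W3110 with 4 mismatches.

W3110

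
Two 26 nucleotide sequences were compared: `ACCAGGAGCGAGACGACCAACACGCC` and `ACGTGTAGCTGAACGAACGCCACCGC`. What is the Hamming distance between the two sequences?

The sequences differ at positions 3, 4, 6, 10, 11, 12, 17, 19, 20, 24, 25 (1-based) — 11 in total.

11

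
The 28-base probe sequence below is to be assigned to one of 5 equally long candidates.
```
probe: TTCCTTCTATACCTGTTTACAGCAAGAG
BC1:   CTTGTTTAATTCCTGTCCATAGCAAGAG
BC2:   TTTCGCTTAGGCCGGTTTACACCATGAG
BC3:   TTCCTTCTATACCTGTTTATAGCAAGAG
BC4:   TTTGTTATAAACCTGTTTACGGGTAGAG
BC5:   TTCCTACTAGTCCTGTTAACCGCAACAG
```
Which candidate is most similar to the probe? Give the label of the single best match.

BC3

Hamming distances to probe — BC1: 9; BC2: 9; BC3: 1; BC4: 7; BC5: 6.
Smallest is BC3 with 1 mismatch.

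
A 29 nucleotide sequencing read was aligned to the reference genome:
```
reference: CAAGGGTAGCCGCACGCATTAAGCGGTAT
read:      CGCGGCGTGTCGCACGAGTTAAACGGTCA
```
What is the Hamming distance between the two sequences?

Comparing position by position, 11 bases differ: 2 (A/G), 3 (A/C), 6 (G/C), 7 (T/G), 8 (A/T), 10 (C/T), 17 (C/A), 18 (A/G), 23 (G/A), 28 (A/C), 29 (T/A).

11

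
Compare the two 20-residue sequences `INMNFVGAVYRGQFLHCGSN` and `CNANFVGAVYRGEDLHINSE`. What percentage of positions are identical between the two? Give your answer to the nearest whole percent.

65%

7 positions differ (1, 3, 13, 14, 17, 18, 20), so 13 of 20 match: 13/20 = 65%.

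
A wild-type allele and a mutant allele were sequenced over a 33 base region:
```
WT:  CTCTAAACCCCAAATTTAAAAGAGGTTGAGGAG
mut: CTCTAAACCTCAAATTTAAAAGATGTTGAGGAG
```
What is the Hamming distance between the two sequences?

Mismatches (1-based): position 10: C→T; position 24: G→T.

2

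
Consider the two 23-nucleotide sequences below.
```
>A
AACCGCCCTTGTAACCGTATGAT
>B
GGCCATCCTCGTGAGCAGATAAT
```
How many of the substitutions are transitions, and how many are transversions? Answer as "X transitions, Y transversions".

Transitions (purine↔purine or pyrimidine↔pyrimidine): 1 A→G, 2 A→G, 5 G→A, 6 C→T, 10 T→C, 13 A→G, 17 G→A, 21 G→A.
Transversions (purine↔pyrimidine): 15 C→G, 18 T→G.

8 transitions, 2 transversions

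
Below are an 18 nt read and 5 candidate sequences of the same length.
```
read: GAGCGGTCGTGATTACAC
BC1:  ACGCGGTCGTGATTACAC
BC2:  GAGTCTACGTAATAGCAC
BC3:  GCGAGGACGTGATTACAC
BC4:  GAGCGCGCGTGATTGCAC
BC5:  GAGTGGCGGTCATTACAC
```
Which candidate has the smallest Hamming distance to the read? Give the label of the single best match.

BC1 differs at 2 positions; BC2 differs at 7 positions; BC3 differs at 3 positions; BC4 differs at 3 positions; BC5 differs at 4 positions. The closest is BC1.

BC1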